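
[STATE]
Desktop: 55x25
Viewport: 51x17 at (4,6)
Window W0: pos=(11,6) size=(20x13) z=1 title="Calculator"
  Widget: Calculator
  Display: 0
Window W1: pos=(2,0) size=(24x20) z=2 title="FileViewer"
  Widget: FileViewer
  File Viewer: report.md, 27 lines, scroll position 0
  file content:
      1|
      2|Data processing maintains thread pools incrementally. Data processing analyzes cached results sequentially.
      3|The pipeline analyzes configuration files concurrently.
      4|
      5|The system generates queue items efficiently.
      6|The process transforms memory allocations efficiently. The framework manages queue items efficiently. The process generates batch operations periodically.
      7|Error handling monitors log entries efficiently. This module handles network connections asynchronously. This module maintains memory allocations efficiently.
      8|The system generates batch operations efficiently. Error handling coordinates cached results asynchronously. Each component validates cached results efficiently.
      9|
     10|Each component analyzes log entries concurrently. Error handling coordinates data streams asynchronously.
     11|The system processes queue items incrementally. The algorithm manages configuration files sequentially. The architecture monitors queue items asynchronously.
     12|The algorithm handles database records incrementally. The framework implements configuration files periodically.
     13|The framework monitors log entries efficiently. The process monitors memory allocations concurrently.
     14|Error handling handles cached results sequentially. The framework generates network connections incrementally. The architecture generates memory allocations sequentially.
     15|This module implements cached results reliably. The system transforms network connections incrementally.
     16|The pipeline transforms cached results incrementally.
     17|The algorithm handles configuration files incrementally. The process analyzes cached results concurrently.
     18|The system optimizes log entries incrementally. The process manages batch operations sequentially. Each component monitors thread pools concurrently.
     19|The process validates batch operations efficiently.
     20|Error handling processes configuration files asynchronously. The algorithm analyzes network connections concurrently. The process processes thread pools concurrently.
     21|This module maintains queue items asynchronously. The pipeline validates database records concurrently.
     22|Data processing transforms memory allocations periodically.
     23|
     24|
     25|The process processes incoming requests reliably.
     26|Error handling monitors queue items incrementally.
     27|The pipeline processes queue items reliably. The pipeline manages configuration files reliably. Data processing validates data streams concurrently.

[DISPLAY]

                    ░┃━━━━┓                        
he system generates ░┃    ┃                        
he process transform░┃────┨                        
rror handling monito░┃   0┃                        
he system generates ░┃──┐ ┃                        
                    ░┃÷ │ ┃                        
ach component analyz░┃──┤ ┃                        
he system processes ░┃× │ ┃                        
he algorithm handles░┃──┤ ┃                        
he framework monitor░┃- │ ┃                        
rror handling handle░┃──┤ ┃                        
his module implement░┃+ │ ┃                        
he pipeline transfor▼┃━━━━┛                        
━━━━━━━━━━━━━━━━━━━━━┛                             
                                                   
                                                   
                                                   


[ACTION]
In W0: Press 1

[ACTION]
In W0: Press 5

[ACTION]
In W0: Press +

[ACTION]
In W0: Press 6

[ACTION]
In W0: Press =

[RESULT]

                    ░┃━━━━┓                        
he system generates ░┃    ┃                        
he process transform░┃────┨                        
rror handling monito░┃  21┃                        
he system generates ░┃──┐ ┃                        
                    ░┃÷ │ ┃                        
ach component analyz░┃──┤ ┃                        
he system processes ░┃× │ ┃                        
he algorithm handles░┃──┤ ┃                        
he framework monitor░┃- │ ┃                        
rror handling handle░┃──┤ ┃                        
his module implement░┃+ │ ┃                        
he pipeline transfor▼┃━━━━┛                        
━━━━━━━━━━━━━━━━━━━━━┛                             
                                                   
                                                   
                                                   


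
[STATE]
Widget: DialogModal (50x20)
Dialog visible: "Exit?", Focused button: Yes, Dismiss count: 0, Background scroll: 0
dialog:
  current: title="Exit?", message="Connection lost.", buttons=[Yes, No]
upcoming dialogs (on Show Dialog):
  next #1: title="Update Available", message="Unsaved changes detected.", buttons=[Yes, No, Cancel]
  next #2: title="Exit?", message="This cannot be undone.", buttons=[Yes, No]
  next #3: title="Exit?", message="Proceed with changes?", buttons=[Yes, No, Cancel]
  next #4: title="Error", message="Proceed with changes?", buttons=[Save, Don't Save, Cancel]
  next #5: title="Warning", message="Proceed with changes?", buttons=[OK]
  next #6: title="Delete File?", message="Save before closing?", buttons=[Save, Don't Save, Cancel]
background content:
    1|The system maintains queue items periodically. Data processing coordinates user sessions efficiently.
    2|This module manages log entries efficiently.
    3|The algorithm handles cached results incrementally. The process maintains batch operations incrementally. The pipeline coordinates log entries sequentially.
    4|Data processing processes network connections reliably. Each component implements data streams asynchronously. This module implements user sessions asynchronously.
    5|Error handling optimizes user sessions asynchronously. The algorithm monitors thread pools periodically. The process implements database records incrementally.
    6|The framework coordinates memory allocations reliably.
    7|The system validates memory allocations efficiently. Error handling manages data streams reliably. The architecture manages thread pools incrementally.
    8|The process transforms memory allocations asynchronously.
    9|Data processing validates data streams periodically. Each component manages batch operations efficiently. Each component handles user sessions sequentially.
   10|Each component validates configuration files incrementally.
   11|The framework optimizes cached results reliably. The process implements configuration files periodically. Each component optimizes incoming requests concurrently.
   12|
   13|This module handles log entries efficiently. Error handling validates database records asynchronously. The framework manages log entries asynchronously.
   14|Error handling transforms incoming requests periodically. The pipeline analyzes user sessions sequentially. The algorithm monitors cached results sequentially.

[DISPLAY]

The system maintains queue items periodically. Dat
This module manages log entries efficiently.      
The algorithm handles cached results incrementally
Data processing processes network connections reli
Error handling optimizes user sessions asynchronou
The framework coordinates memory allocations relia
The system validates memory allocations efficientl
The process tra┌──────────────────┐ations asynchro
Data processing│      Exit?       │ams periodicall
Each component │ Connection lost. │ion files incre
The framework o│    [Yes]  No     │lts reliably. T
               └──────────────────┘               
This module handles log entries efficiently. Error
Error handling transforms incoming requests period
                                                  
                                                  
                                                  
                                                  
                                                  
                                                  


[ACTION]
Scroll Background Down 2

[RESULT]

The algorithm handles cached results incrementally
Data processing processes network connections reli
Error handling optimizes user sessions asynchronou
The framework coordinates memory allocations relia
The system validates memory allocations efficientl
The process transforms memory allocations asynchro
Data processing validates data streams periodicall
Each component ┌──────────────────┐ion files incre
The framework o│      Exit?       │lts reliably. T
               │ Connection lost. │               
This module han│    [Yes]  No     │iciently. Error
Error handling └──────────────────┘requests period
                                                  
                                                  
                                                  
                                                  
                                                  
                                                  
                                                  
                                                  


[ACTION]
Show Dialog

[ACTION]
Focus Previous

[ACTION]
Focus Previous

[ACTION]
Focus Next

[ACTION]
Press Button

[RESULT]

The algorithm handles cached results incrementally
Data processing processes network connections reli
Error handling optimizes user sessions asynchronou
The framework coordinates memory allocations relia
The system validates memory allocations efficientl
The process transforms memory allocations asynchro
Data processing validates data streams periodicall
Each component validates configuration files incre
The framework optimizes cached results reliably. T
                                                  
This module handles log entries efficiently. Error
Error handling transforms incoming requests period
                                                  
                                                  
                                                  
                                                  
                                                  
                                                  
                                                  
                                                  


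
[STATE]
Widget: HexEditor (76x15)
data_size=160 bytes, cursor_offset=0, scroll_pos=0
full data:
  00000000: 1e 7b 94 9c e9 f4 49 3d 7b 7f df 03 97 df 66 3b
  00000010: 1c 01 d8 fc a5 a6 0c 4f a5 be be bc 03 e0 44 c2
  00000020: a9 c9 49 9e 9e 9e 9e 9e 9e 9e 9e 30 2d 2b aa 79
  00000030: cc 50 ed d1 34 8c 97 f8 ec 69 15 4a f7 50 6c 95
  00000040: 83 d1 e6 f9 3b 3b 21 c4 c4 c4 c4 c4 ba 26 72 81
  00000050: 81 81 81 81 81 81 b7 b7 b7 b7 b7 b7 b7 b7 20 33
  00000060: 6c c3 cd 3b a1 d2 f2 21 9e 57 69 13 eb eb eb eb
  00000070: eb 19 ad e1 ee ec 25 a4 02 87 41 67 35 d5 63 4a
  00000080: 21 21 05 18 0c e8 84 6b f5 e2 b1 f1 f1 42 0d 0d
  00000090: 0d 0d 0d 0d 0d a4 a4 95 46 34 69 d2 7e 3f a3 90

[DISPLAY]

00000000  1E 7b 94 9c e9 f4 49 3d  7b 7f df 03 97 df 66 3b  |.{....I={.....f
00000010  1c 01 d8 fc a5 a6 0c 4f  a5 be be bc 03 e0 44 c2  |.......O......D
00000020  a9 c9 49 9e 9e 9e 9e 9e  9e 9e 9e 30 2d 2b aa 79  |..I........0-+.
00000030  cc 50 ed d1 34 8c 97 f8  ec 69 15 4a f7 50 6c 95  |.P..4....i.J.Pl
00000040  83 d1 e6 f9 3b 3b 21 c4  c4 c4 c4 c4 ba 26 72 81  |....;;!......&r
00000050  81 81 81 81 81 81 b7 b7  b7 b7 b7 b7 b7 b7 20 33  |.............. 
00000060  6c c3 cd 3b a1 d2 f2 21  9e 57 69 13 eb eb eb eb  |l..;...!.Wi....
00000070  eb 19 ad e1 ee ec 25 a4  02 87 41 67 35 d5 63 4a  |......%...Ag5.c
00000080  21 21 05 18 0c e8 84 6b  f5 e2 b1 f1 f1 42 0d 0d  |!!.....k.....B.
00000090  0d 0d 0d 0d 0d a4 a4 95  46 34 69 d2 7e 3f a3 90  |........F4i.~?.
                                                                            
                                                                            
                                                                            
                                                                            
                                                                            


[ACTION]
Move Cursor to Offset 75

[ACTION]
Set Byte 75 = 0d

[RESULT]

00000000  1e 7b 94 9c e9 f4 49 3d  7b 7f df 03 97 df 66 3b  |.{....I={.....f
00000010  1c 01 d8 fc a5 a6 0c 4f  a5 be be bc 03 e0 44 c2  |.......O......D
00000020  a9 c9 49 9e 9e 9e 9e 9e  9e 9e 9e 30 2d 2b aa 79  |..I........0-+.
00000030  cc 50 ed d1 34 8c 97 f8  ec 69 15 4a f7 50 6c 95  |.P..4....i.J.Pl
00000040  83 d1 e6 f9 3b 3b 21 c4  c4 c4 c4 0D ba 26 72 81  |....;;!......&r
00000050  81 81 81 81 81 81 b7 b7  b7 b7 b7 b7 b7 b7 20 33  |.............. 
00000060  6c c3 cd 3b a1 d2 f2 21  9e 57 69 13 eb eb eb eb  |l..;...!.Wi....
00000070  eb 19 ad e1 ee ec 25 a4  02 87 41 67 35 d5 63 4a  |......%...Ag5.c
00000080  21 21 05 18 0c e8 84 6b  f5 e2 b1 f1 f1 42 0d 0d  |!!.....k.....B.
00000090  0d 0d 0d 0d 0d a4 a4 95  46 34 69 d2 7e 3f a3 90  |........F4i.~?.
                                                                            
                                                                            
                                                                            
                                                                            
                                                                            


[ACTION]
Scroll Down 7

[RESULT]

00000070  eb 19 ad e1 ee ec 25 a4  02 87 41 67 35 d5 63 4a  |......%...Ag5.c
00000080  21 21 05 18 0c e8 84 6b  f5 e2 b1 f1 f1 42 0d 0d  |!!.....k.....B.
00000090  0d 0d 0d 0d 0d a4 a4 95  46 34 69 d2 7e 3f a3 90  |........F4i.~?.
                                                                            
                                                                            
                                                                            
                                                                            
                                                                            
                                                                            
                                                                            
                                                                            
                                                                            
                                                                            
                                                                            
                                                                            


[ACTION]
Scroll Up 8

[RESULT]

00000000  1e 7b 94 9c e9 f4 49 3d  7b 7f df 03 97 df 66 3b  |.{....I={.....f
00000010  1c 01 d8 fc a5 a6 0c 4f  a5 be be bc 03 e0 44 c2  |.......O......D
00000020  a9 c9 49 9e 9e 9e 9e 9e  9e 9e 9e 30 2d 2b aa 79  |..I........0-+.
00000030  cc 50 ed d1 34 8c 97 f8  ec 69 15 4a f7 50 6c 95  |.P..4....i.J.Pl
00000040  83 d1 e6 f9 3b 3b 21 c4  c4 c4 c4 0D ba 26 72 81  |....;;!......&r
00000050  81 81 81 81 81 81 b7 b7  b7 b7 b7 b7 b7 b7 20 33  |.............. 
00000060  6c c3 cd 3b a1 d2 f2 21  9e 57 69 13 eb eb eb eb  |l..;...!.Wi....
00000070  eb 19 ad e1 ee ec 25 a4  02 87 41 67 35 d5 63 4a  |......%...Ag5.c
00000080  21 21 05 18 0c e8 84 6b  f5 e2 b1 f1 f1 42 0d 0d  |!!.....k.....B.
00000090  0d 0d 0d 0d 0d a4 a4 95  46 34 69 d2 7e 3f a3 90  |........F4i.~?.
                                                                            
                                                                            
                                                                            
                                                                            
                                                                            


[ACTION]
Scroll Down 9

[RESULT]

00000090  0d 0d 0d 0d 0d a4 a4 95  46 34 69 d2 7e 3f a3 90  |........F4i.~?.
                                                                            
                                                                            
                                                                            
                                                                            
                                                                            
                                                                            
                                                                            
                                                                            
                                                                            
                                                                            
                                                                            
                                                                            
                                                                            
                                                                            


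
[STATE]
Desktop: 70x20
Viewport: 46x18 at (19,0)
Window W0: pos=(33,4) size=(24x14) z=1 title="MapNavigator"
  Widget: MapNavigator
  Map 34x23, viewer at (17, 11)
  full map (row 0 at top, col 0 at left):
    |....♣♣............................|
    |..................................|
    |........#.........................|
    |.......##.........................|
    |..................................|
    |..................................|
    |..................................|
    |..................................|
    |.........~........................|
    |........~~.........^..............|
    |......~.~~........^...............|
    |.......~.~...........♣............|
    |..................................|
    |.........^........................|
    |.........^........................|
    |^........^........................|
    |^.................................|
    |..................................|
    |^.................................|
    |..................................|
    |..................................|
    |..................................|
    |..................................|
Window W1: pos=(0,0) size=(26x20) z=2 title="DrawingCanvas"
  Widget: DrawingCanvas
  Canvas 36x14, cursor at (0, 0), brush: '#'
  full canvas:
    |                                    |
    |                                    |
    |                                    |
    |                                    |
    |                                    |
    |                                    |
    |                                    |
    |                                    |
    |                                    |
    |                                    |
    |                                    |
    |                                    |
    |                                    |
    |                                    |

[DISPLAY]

━━━━━━┓                                       
      ┃                                       
──────┨                                       
      ┃                                       
      ┃       ┏━━━━━━━━━━━━━━━━━━━━━━┓        
      ┃       ┃ MapNavigator         ┃        
      ┃       ┠──────────────────────┨        
      ┃       ┃......................┃        
      ┃       ┃......................┃        
      ┃       ┃...~..................┃        
      ┃       ┃..~~.........^........┃        
      ┃       ┃~.~~........^.........┃        
      ┃       ┃.~.~.......@...♣......┃        
      ┃       ┃......................┃        
      ┃       ┃...^..................┃        
      ┃       ┃...^..................┃        
      ┃       ┃...^..................┃        
      ┃       ┗━━━━━━━━━━━━━━━━━━━━━━┛        


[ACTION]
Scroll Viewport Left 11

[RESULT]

━━━━━━━━━━━━━━━━━┓                            
gCanvas          ┃                            
─────────────────┨                            
                 ┃                            
                 ┃       ┏━━━━━━━━━━━━━━━━━━━━
                 ┃       ┃ MapNavigator       
                 ┃       ┠────────────────────
                 ┃       ┃....................
                 ┃       ┃....................
                 ┃       ┃...~................
                 ┃       ┃..~~.........^......
                 ┃       ┃~.~~........^.......
                 ┃       ┃.~.~.......@...♣....
                 ┃       ┃....................
                 ┃       ┃...^................
                 ┃       ┃...^................
                 ┃       ┃...^................
                 ┃       ┗━━━━━━━━━━━━━━━━━━━━


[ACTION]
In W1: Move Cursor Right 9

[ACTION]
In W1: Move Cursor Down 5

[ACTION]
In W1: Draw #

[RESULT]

━━━━━━━━━━━━━━━━━┓                            
gCanvas          ┃                            
─────────────────┨                            
                 ┃                            
                 ┃       ┏━━━━━━━━━━━━━━━━━━━━
                 ┃       ┃ MapNavigator       
                 ┃       ┠────────────────────
                 ┃       ┃....................
  #              ┃       ┃....................
                 ┃       ┃...~................
                 ┃       ┃..~~.........^......
                 ┃       ┃~.~~........^.......
                 ┃       ┃.~.~.......@...♣....
                 ┃       ┃....................
                 ┃       ┃...^................
                 ┃       ┃...^................
                 ┃       ┃...^................
                 ┃       ┗━━━━━━━━━━━━━━━━━━━━


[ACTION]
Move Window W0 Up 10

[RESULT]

━━━━━━━━━━━━━━━━━┓       ┏━━━━━━━━━━━━━━━━━━━━
gCanvas          ┃       ┃ MapNavigator       
─────────────────┨       ┠────────────────────
                 ┃       ┃....................
                 ┃       ┃....................
                 ┃       ┃...~................
                 ┃       ┃..~~.........^......
                 ┃       ┃~.~~........^.......
  #              ┃       ┃.~.~.......@...♣....
                 ┃       ┃....................
                 ┃       ┃...^................
                 ┃       ┃...^................
                 ┃       ┃...^................
                 ┃       ┗━━━━━━━━━━━━━━━━━━━━
                 ┃                            
                 ┃                            
                 ┃                            
                 ┃                            


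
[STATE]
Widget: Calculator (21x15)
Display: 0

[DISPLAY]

                    0
┌───┬───┬───┬───┐    
│ 7 │ 8 │ 9 │ ÷ │    
├───┼───┼───┼───┤    
│ 4 │ 5 │ 6 │ × │    
├───┼───┼───┼───┤    
│ 1 │ 2 │ 3 │ - │    
├───┼───┼───┼───┤    
│ 0 │ . │ = │ + │    
├───┼───┼───┼───┤    
│ C │ MC│ MR│ M+│    
└───┴───┴───┴───┘    
                     
                     
                     


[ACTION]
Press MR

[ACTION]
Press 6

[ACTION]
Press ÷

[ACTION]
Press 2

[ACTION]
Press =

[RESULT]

                    3
┌───┬───┬───┬───┐    
│ 7 │ 8 │ 9 │ ÷ │    
├───┼───┼───┼───┤    
│ 4 │ 5 │ 6 │ × │    
├───┼───┼───┼───┤    
│ 1 │ 2 │ 3 │ - │    
├───┼───┼───┼───┤    
│ 0 │ . │ = │ + │    
├───┼───┼───┼───┤    
│ C │ MC│ MR│ M+│    
└───┴───┴───┴───┘    
                     
                     
                     


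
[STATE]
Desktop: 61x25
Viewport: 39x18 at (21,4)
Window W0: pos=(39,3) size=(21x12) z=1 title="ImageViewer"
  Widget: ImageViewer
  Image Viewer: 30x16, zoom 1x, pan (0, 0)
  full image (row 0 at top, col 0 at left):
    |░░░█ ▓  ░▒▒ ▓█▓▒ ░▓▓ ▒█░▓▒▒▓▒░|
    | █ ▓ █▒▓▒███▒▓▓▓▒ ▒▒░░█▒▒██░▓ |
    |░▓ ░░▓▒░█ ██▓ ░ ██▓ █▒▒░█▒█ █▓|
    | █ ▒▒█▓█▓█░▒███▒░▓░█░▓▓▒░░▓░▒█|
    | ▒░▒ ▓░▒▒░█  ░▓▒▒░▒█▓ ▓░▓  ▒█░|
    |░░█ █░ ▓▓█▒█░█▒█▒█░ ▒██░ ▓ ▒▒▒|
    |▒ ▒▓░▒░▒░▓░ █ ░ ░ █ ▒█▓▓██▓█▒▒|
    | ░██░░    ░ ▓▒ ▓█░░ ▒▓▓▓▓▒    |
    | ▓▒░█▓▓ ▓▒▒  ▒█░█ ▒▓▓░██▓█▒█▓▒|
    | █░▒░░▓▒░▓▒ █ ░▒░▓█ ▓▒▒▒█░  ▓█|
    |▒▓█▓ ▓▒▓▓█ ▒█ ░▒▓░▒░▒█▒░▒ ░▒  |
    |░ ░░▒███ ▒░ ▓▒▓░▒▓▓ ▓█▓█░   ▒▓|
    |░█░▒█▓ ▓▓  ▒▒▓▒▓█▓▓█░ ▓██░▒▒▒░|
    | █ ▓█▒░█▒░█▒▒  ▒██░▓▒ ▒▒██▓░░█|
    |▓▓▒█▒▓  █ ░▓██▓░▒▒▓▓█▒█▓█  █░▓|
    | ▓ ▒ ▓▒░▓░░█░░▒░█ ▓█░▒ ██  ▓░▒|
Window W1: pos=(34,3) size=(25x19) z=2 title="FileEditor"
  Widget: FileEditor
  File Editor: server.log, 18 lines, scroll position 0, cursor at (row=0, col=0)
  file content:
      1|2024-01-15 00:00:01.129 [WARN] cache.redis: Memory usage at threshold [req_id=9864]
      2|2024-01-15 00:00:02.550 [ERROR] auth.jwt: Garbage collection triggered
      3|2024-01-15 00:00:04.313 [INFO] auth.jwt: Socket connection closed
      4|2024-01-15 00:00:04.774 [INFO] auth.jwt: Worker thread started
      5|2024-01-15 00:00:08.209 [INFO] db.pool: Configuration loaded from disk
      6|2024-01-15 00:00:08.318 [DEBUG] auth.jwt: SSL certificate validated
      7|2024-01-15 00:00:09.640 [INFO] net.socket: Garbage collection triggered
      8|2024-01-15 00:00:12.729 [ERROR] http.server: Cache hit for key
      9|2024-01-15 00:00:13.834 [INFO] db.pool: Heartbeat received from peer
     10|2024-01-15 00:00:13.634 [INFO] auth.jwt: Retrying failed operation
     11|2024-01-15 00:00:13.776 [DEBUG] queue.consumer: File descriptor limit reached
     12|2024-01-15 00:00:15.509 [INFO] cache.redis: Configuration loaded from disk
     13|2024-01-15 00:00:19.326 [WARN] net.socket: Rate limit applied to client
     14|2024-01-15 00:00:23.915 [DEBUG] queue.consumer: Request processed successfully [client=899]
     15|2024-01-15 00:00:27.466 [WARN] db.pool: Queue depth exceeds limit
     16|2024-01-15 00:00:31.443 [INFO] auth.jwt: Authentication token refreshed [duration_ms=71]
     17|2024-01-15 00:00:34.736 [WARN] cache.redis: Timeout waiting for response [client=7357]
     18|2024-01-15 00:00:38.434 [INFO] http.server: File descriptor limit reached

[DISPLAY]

             ┃ FileEditor            ┃┃
             ┠───────────────────────┨┨
             ┃█024-01-15 00:00:01.12▲┃┃
             ┃2024-01-15 00:00:02.55█┃┃
             ┃2024-01-15 00:00:04.31░┃┃
             ┃2024-01-15 00:00:04.77░┃┃
             ┃2024-01-15 00:00:08.20░┃┃
             ┃2024-01-15 00:00:08.31░┃┃
             ┃2024-01-15 00:00:09.64░┃┃
             ┃2024-01-15 00:00:12.72░┃┃
             ┃2024-01-15 00:00:13.83░┃┛
             ┃2024-01-15 00:00:13.63░┃ 
             ┃2024-01-15 00:00:13.77░┃ 
             ┃2024-01-15 00:00:15.50░┃ 
             ┃2024-01-15 00:00:19.32░┃ 
             ┃2024-01-15 00:00:23.91░┃ 
             ┃2024-01-15 00:00:27.46▼┃ 
             ┗━━━━━━━━━━━━━━━━━━━━━━━┛ 


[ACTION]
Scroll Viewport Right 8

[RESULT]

            ┃ FileEditor            ┃┃ 
            ┠───────────────────────┨┨ 
            ┃█024-01-15 00:00:01.12▲┃┃ 
            ┃2024-01-15 00:00:02.55█┃┃ 
            ┃2024-01-15 00:00:04.31░┃┃ 
            ┃2024-01-15 00:00:04.77░┃┃ 
            ┃2024-01-15 00:00:08.20░┃┃ 
            ┃2024-01-15 00:00:08.31░┃┃ 
            ┃2024-01-15 00:00:09.64░┃┃ 
            ┃2024-01-15 00:00:12.72░┃┃ 
            ┃2024-01-15 00:00:13.83░┃┛ 
            ┃2024-01-15 00:00:13.63░┃  
            ┃2024-01-15 00:00:13.77░┃  
            ┃2024-01-15 00:00:15.50░┃  
            ┃2024-01-15 00:00:19.32░┃  
            ┃2024-01-15 00:00:23.91░┃  
            ┃2024-01-15 00:00:27.46▼┃  
            ┗━━━━━━━━━━━━━━━━━━━━━━━┛  


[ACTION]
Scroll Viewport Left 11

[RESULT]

                       ┃ FileEditor    
                       ┠───────────────
                       ┃█024-01-15 00:0
                       ┃2024-01-15 00:0
                       ┃2024-01-15 00:0
                       ┃2024-01-15 00:0
                       ┃2024-01-15 00:0
                       ┃2024-01-15 00:0
                       ┃2024-01-15 00:0
                       ┃2024-01-15 00:0
                       ┃2024-01-15 00:0
                       ┃2024-01-15 00:0
                       ┃2024-01-15 00:0
                       ┃2024-01-15 00:0
                       ┃2024-01-15 00:0
                       ┃2024-01-15 00:0
                       ┃2024-01-15 00:0
                       ┗━━━━━━━━━━━━━━━


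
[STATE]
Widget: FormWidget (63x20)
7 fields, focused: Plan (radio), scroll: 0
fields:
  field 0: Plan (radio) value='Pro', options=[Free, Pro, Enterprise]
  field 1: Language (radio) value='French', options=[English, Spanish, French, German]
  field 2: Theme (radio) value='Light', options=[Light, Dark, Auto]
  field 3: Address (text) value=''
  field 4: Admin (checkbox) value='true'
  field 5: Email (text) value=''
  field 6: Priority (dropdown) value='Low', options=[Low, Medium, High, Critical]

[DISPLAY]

> Plan:       ( ) Free  (●) Pro  ( ) Enterprise                
  Language:   ( ) English  ( ) Spanish  (●) French  ( ) German 
  Theme:      (●) Light  ( ) Dark  ( ) Auto                    
  Address:    [                                               ]
  Admin:      [x]                                              
  Email:      [                                               ]
  Priority:   [Low                                           ▼]
                                                               
                                                               
                                                               
                                                               
                                                               
                                                               
                                                               
                                                               
                                                               
                                                               
                                                               
                                                               
                                                               


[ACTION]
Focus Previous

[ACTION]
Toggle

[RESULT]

  Plan:       ( ) Free  (●) Pro  ( ) Enterprise                
  Language:   ( ) English  ( ) Spanish  (●) French  ( ) German 
  Theme:      (●) Light  ( ) Dark  ( ) Auto                    
  Address:    [                                               ]
  Admin:      [x]                                              
  Email:      [                                               ]
> Priority:   [Low                                           ▼]
                                                               
                                                               
                                                               
                                                               
                                                               
                                                               
                                                               
                                                               
                                                               
                                                               
                                                               
                                                               
                                                               


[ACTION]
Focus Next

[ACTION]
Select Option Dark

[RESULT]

> Plan:       ( ) Free  (●) Pro  ( ) Enterprise                
  Language:   ( ) English  ( ) Spanish  (●) French  ( ) German 
  Theme:      (●) Light  ( ) Dark  ( ) Auto                    
  Address:    [                                               ]
  Admin:      [x]                                              
  Email:      [                                               ]
  Priority:   [Low                                           ▼]
                                                               
                                                               
                                                               
                                                               
                                                               
                                                               
                                                               
                                                               
                                                               
                                                               
                                                               
                                                               
                                                               


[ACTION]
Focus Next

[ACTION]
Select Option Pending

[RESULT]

  Plan:       ( ) Free  (●) Pro  ( ) Enterprise                
> Language:   ( ) English  ( ) Spanish  (●) French  ( ) German 
  Theme:      (●) Light  ( ) Dark  ( ) Auto                    
  Address:    [                                               ]
  Admin:      [x]                                              
  Email:      [                                               ]
  Priority:   [Low                                           ▼]
                                                               
                                                               
                                                               
                                                               
                                                               
                                                               
                                                               
                                                               
                                                               
                                                               
                                                               
                                                               
                                                               


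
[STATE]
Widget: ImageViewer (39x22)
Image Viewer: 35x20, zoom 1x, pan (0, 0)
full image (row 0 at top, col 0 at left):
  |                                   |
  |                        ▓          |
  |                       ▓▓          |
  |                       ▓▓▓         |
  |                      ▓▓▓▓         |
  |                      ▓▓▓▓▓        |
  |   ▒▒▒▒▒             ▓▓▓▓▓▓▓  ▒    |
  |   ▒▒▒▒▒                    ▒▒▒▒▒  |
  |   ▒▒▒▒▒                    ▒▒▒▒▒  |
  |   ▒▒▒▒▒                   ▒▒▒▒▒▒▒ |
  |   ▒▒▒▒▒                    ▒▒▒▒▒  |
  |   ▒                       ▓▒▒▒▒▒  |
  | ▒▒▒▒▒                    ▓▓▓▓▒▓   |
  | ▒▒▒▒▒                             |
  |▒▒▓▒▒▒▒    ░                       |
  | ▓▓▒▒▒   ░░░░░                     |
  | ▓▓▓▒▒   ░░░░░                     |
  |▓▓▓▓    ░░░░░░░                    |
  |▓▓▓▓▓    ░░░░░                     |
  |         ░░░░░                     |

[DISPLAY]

                                       
                        ▓              
                       ▓▓              
                       ▓▓▓             
                      ▓▓▓▓             
                      ▓▓▓▓▓            
   ▒▒▒▒▒             ▓▓▓▓▓▓▓  ▒        
   ▒▒▒▒▒                    ▒▒▒▒▒      
   ▒▒▒▒▒                    ▒▒▒▒▒      
   ▒▒▒▒▒                   ▒▒▒▒▒▒▒     
   ▒▒▒▒▒                    ▒▒▒▒▒      
   ▒                       ▓▒▒▒▒▒      
 ▒▒▒▒▒                    ▓▓▓▓▒▓       
 ▒▒▒▒▒                                 
▒▒▓▒▒▒▒    ░                           
 ▓▓▒▒▒   ░░░░░                         
 ▓▓▓▒▒   ░░░░░                         
▓▓▓▓    ░░░░░░░                        
▓▓▓▓▓    ░░░░░                         
         ░░░░░                         
                                       
                                       


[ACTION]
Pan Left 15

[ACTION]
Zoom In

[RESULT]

                                       
                                       
                                       
                                       
                                       
                                       
                                       
                                       
                                       
                                       
                                       
                                       
      ▒▒▒▒▒▒▒▒▒▒                       
      ▒▒▒▒▒▒▒▒▒▒                       
      ▒▒▒▒▒▒▒▒▒▒                       
      ▒▒▒▒▒▒▒▒▒▒                       
      ▒▒▒▒▒▒▒▒▒▒                       
      ▒▒▒▒▒▒▒▒▒▒                       
      ▒▒▒▒▒▒▒▒▒▒                       
      ▒▒▒▒▒▒▒▒▒▒                       
      ▒▒▒▒▒▒▒▒▒▒                       
      ▒▒▒▒▒▒▒▒▒▒                       


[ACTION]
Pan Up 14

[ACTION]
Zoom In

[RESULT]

                                       
                                       
                                       
                                       
                                       
                                       
                                       
                                       
                                       
                                       
                                       
                                       
                                       
                                       
                                       
                                       
                                       
                                       
         ▒▒▒▒▒▒▒▒▒▒▒▒▒▒▒               
         ▒▒▒▒▒▒▒▒▒▒▒▒▒▒▒               
         ▒▒▒▒▒▒▒▒▒▒▒▒▒▒▒               
         ▒▒▒▒▒▒▒▒▒▒▒▒▒▒▒               


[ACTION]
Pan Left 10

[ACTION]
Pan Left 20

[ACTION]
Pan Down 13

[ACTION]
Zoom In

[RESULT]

                                       
                                       
                                       
                                       
                                       
                                       
                                       
                                       
                                       
                                       
                                       
            ▒▒▒▒▒▒▒▒▒▒▒▒▒▒▒▒▒▒▒▒       
            ▒▒▒▒▒▒▒▒▒▒▒▒▒▒▒▒▒▒▒▒       
            ▒▒▒▒▒▒▒▒▒▒▒▒▒▒▒▒▒▒▒▒       
            ▒▒▒▒▒▒▒▒▒▒▒▒▒▒▒▒▒▒▒▒       
            ▒▒▒▒▒▒▒▒▒▒▒▒▒▒▒▒▒▒▒▒       
            ▒▒▒▒▒▒▒▒▒▒▒▒▒▒▒▒▒▒▒▒       
            ▒▒▒▒▒▒▒▒▒▒▒▒▒▒▒▒▒▒▒▒       
            ▒▒▒▒▒▒▒▒▒▒▒▒▒▒▒▒▒▒▒▒       
            ▒▒▒▒▒▒▒▒▒▒▒▒▒▒▒▒▒▒▒▒       
            ▒▒▒▒▒▒▒▒▒▒▒▒▒▒▒▒▒▒▒▒       
            ▒▒▒▒▒▒▒▒▒▒▒▒▒▒▒▒▒▒▒▒       
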